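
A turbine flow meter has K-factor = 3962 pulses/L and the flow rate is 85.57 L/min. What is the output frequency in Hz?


Frequency = K * Q / 60 (converting L/min to L/s).
f = 3962 * 85.57 / 60
f = 339028.34 / 60
f = 5650.47 Hz

5650.47 Hz


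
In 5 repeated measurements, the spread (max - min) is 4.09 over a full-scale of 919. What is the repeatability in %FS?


Repeatability = (spread / full scale) * 100%.
R = (4.09 / 919) * 100
R = 0.445 %FS

0.445 %FS


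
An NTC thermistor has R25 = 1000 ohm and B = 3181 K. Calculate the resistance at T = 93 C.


NTC thermistor equation: Rt = R25 * exp(B * (1/T - 1/T25)).
T in Kelvin: 366.15 K, T25 = 298.15 K
1/T - 1/T25 = 1/366.15 - 1/298.15 = -0.0006229
B * (1/T - 1/T25) = 3181 * -0.0006229 = -1.9814
Rt = 1000 * exp(-1.9814) = 137.9 ohm

137.9 ohm


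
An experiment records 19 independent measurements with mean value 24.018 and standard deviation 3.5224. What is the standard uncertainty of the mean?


The standard uncertainty for Type A evaluation is u = s / sqrt(n).
u = 3.5224 / sqrt(19)
u = 3.5224 / 4.3589
u = 0.8081

0.8081


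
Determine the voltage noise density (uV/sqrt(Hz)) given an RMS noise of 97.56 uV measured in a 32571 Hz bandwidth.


Noise spectral density = Vrms / sqrt(BW).
NSD = 97.56 / sqrt(32571)
NSD = 97.56 / 180.4744
NSD = 0.5406 uV/sqrt(Hz)

0.5406 uV/sqrt(Hz)


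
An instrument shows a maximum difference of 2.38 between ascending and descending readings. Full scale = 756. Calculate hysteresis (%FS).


Hysteresis = (max difference / full scale) * 100%.
H = (2.38 / 756) * 100
H = 0.315 %FS

0.315 %FS


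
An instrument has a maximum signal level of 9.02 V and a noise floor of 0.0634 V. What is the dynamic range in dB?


Dynamic range = 20 * log10(Vmax / Vnoise).
DR = 20 * log10(9.02 / 0.0634)
DR = 20 * log10(142.27)
DR = 43.06 dB

43.06 dB


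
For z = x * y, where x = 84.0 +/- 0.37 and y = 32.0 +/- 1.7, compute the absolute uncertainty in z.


For a product z = x*y, the relative uncertainty is:
uz/z = sqrt((ux/x)^2 + (uy/y)^2)
Relative uncertainties: ux/x = 0.37/84.0 = 0.004405
uy/y = 1.7/32.0 = 0.053125
z = 84.0 * 32.0 = 2688.0
uz = 2688.0 * sqrt(0.004405^2 + 0.053125^2) = 143.29

143.29


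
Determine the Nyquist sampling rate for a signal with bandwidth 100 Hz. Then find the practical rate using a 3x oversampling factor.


By Nyquist theorem, fs_min = 2 * fmax.
fs_min = 2 * 100 = 200 Hz
Practical rate = 3 * fs_min = 3 * 200 = 600 Hz

fs_min = 200 Hz, fs_practical = 600 Hz


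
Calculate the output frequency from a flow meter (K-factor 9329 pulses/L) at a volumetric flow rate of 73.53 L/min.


Frequency = K * Q / 60 (converting L/min to L/s).
f = 9329 * 73.53 / 60
f = 685961.37 / 60
f = 11432.69 Hz

11432.69 Hz


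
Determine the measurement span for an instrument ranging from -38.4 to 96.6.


Span = upper range - lower range.
Span = 96.6 - (-38.4)
Span = 135.0

135.0


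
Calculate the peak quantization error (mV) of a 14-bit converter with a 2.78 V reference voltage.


The maximum quantization error is +/- LSB/2.
LSB = Vref / 2^n = 2.78 / 16384 = 0.00016968 V
Max error = LSB / 2 = 0.00016968 / 2 = 8.484e-05 V
Max error = 0.0848 mV

0.0848 mV


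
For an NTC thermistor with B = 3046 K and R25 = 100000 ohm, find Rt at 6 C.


NTC thermistor equation: Rt = R25 * exp(B * (1/T - 1/T25)).
T in Kelvin: 279.15 K, T25 = 298.15 K
1/T - 1/T25 = 1/279.15 - 1/298.15 = 0.00022829
B * (1/T - 1/T25) = 3046 * 0.00022829 = 0.6954
Rt = 100000 * exp(0.6954) = 200443.5 ohm

200443.5 ohm


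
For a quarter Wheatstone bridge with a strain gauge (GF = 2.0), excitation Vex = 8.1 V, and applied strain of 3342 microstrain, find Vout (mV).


Quarter bridge output: Vout = (GF * epsilon * Vex) / 4.
Vout = (2.0 * 3342e-6 * 8.1) / 4
Vout = 0.0541404 / 4 V
Vout = 0.0135351 V = 13.5351 mV

13.5351 mV


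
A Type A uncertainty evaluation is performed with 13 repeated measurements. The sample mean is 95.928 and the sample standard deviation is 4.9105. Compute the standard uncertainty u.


The standard uncertainty for Type A evaluation is u = s / sqrt(n).
u = 4.9105 / sqrt(13)
u = 4.9105 / 3.6056
u = 1.3619

1.3619


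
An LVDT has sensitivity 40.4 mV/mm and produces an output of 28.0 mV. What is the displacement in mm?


Displacement = Vout / sensitivity.
d = 28.0 / 40.4
d = 0.693 mm

0.693 mm


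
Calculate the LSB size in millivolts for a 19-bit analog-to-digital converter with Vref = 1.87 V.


The resolution (LSB) of an ADC is Vref / 2^n.
LSB = 1.87 / 2^19
LSB = 1.87 / 524288
LSB = 3.57e-06 V = 0.00356674 mV

0.00356674 mV


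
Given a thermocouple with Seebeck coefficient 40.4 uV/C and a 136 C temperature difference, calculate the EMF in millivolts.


The thermocouple output V = sensitivity * dT.
V = 40.4 uV/C * 136 C
V = 5494.4 uV
V = 5.494 mV

5.494 mV


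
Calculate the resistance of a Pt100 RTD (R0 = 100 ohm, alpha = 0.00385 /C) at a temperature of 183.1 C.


The RTD equation: Rt = R0 * (1 + alpha * T).
Rt = 100 * (1 + 0.00385 * 183.1)
Rt = 100 * (1 + 0.704935)
Rt = 100 * 1.704935
Rt = 170.493 ohm

170.493 ohm


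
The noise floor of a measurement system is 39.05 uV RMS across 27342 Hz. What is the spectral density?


Noise spectral density = Vrms / sqrt(BW).
NSD = 39.05 / sqrt(27342)
NSD = 39.05 / 165.3542
NSD = 0.2362 uV/sqrt(Hz)

0.2362 uV/sqrt(Hz)


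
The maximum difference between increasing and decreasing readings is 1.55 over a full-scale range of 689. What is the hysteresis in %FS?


Hysteresis = (max difference / full scale) * 100%.
H = (1.55 / 689) * 100
H = 0.225 %FS

0.225 %FS


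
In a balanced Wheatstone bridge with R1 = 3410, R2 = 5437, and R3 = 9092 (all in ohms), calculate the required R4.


At balance: R1*R4 = R2*R3, so R4 = R2*R3/R1.
R4 = 5437 * 9092 / 3410
R4 = 49433204 / 3410
R4 = 14496.54 ohm

14496.54 ohm


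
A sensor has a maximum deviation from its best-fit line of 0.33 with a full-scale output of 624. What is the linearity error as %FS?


Linearity error = (max deviation / full scale) * 100%.
Linearity = (0.33 / 624) * 100
Linearity = 0.053 %FS

0.053 %FS


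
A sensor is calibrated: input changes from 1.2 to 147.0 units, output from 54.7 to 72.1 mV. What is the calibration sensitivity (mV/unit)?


Sensitivity = (y2 - y1) / (x2 - x1).
S = (72.1 - 54.7) / (147.0 - 1.2)
S = 17.4 / 145.8
S = 0.1193 mV/unit

0.1193 mV/unit


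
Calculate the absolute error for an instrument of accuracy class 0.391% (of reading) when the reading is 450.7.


Absolute error = (accuracy% / 100) * reading.
Error = (0.391 / 100) * 450.7
Error = 0.00391 * 450.7
Error = 1.7622

1.7622


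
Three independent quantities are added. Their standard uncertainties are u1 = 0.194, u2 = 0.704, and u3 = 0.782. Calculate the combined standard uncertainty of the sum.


For a sum of independent quantities, uc = sqrt(u1^2 + u2^2 + u3^2).
uc = sqrt(0.194^2 + 0.704^2 + 0.782^2)
uc = sqrt(0.037636 + 0.495616 + 0.611524)
uc = 1.0699

1.0699


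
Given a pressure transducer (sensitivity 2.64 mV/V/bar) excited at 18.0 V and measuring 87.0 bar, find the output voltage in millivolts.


Output = sensitivity * Vex * P.
Vout = 2.64 * 18.0 * 87.0
Vout = 47.52 * 87.0
Vout = 4134.24 mV

4134.24 mV


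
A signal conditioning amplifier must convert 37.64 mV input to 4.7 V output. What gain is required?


Gain = Vout / Vin (converting to same units).
G = 4.7 V / 37.64 mV
G = 4700.0 mV / 37.64 mV
G = 124.87

124.87


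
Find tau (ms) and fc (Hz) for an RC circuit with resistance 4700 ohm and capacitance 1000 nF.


Time constant: tau = R * C.
tau = 4700 * 1.00e-06 = 0.0047 s
tau = 4.7 ms
Cutoff frequency: fc = 1 / (2*pi*R*C).
fc = 1 / (2*pi*0.0047) = 33.86 Hz

tau = 4.7 ms, fc = 33.86 Hz


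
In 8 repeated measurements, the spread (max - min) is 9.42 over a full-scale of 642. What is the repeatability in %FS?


Repeatability = (spread / full scale) * 100%.
R = (9.42 / 642) * 100
R = 1.467 %FS

1.467 %FS


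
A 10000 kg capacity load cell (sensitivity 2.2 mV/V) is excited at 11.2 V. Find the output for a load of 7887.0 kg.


Vout = rated_output * Vex * (load / capacity).
Vout = 2.2 * 11.2 * (7887.0 / 10000)
Vout = 2.2 * 11.2 * 0.7887
Vout = 19.434 mV

19.434 mV


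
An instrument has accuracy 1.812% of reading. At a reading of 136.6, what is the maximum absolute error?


Absolute error = (accuracy% / 100) * reading.
Error = (1.812 / 100) * 136.6
Error = 0.01812 * 136.6
Error = 2.4752

2.4752


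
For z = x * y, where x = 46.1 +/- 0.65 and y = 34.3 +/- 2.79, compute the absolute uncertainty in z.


For a product z = x*y, the relative uncertainty is:
uz/z = sqrt((ux/x)^2 + (uy/y)^2)
Relative uncertainties: ux/x = 0.65/46.1 = 0.0141
uy/y = 2.79/34.3 = 0.081341
z = 46.1 * 34.3 = 1581.2
uz = 1581.2 * sqrt(0.0141^2 + 0.081341^2) = 130.537

130.537


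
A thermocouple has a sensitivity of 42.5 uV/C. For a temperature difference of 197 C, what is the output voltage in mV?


The thermocouple output V = sensitivity * dT.
V = 42.5 uV/C * 197 C
V = 8372.5 uV
V = 8.373 mV

8.373 mV


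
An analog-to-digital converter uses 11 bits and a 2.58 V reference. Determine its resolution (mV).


The resolution (LSB) of an ADC is Vref / 2^n.
LSB = 2.58 / 2^11
LSB = 2.58 / 2048
LSB = 0.00125977 V = 1.25976562 mV

1.25976562 mV


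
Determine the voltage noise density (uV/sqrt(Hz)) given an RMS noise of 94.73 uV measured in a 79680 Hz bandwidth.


Noise spectral density = Vrms / sqrt(BW).
NSD = 94.73 / sqrt(79680)
NSD = 94.73 / 282.2765
NSD = 0.3356 uV/sqrt(Hz)

0.3356 uV/sqrt(Hz)


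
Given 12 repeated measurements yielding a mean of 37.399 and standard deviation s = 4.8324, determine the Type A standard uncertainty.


The standard uncertainty for Type A evaluation is u = s / sqrt(n).
u = 4.8324 / sqrt(12)
u = 4.8324 / 3.4641
u = 1.395

1.395


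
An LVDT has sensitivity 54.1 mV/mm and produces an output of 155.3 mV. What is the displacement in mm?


Displacement = Vout / sensitivity.
d = 155.3 / 54.1
d = 2.871 mm

2.871 mm


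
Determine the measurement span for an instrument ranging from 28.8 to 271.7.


Span = upper range - lower range.
Span = 271.7 - (28.8)
Span = 242.9

242.9


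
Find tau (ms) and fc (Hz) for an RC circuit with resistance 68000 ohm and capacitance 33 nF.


Time constant: tau = R * C.
tau = 68000 * 3.30e-08 = 0.002244 s
tau = 2.244 ms
Cutoff frequency: fc = 1 / (2*pi*R*C).
fc = 1 / (2*pi*0.002244) = 70.92 Hz

tau = 2.244 ms, fc = 70.92 Hz


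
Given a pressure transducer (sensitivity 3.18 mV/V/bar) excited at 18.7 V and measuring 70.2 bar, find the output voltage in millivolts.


Output = sensitivity * Vex * P.
Vout = 3.18 * 18.7 * 70.2
Vout = 59.466 * 70.2
Vout = 4174.51 mV

4174.51 mV


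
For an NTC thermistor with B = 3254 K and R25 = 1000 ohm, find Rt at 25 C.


NTC thermistor equation: Rt = R25 * exp(B * (1/T - 1/T25)).
T in Kelvin: 298.15 K, T25 = 298.15 K
1/T - 1/T25 = 1/298.15 - 1/298.15 = 0.0
B * (1/T - 1/T25) = 3254 * 0.0 = 0.0
Rt = 1000 * exp(0.0) = 1000.0 ohm

1000.0 ohm


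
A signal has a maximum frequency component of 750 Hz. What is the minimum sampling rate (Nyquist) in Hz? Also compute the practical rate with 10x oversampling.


By Nyquist theorem, fs_min = 2 * fmax.
fs_min = 2 * 750 = 1500 Hz
Practical rate = 10 * fs_min = 10 * 1500 = 15000 Hz

fs_min = 1500 Hz, fs_practical = 15000 Hz


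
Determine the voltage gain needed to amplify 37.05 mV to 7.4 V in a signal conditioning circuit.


Gain = Vout / Vin (converting to same units).
G = 7.4 V / 37.05 mV
G = 7400.0 mV / 37.05 mV
G = 199.73

199.73


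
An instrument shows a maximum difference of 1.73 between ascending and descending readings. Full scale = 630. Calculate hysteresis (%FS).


Hysteresis = (max difference / full scale) * 100%.
H = (1.73 / 630) * 100
H = 0.275 %FS

0.275 %FS


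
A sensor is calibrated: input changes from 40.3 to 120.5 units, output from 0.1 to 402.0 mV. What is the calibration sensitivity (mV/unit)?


Sensitivity = (y2 - y1) / (x2 - x1).
S = (402.0 - 0.1) / (120.5 - 40.3)
S = 401.9 / 80.2
S = 5.0112 mV/unit

5.0112 mV/unit


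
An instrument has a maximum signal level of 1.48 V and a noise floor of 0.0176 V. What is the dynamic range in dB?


Dynamic range = 20 * log10(Vmax / Vnoise).
DR = 20 * log10(1.48 / 0.0176)
DR = 20 * log10(84.09)
DR = 38.49 dB

38.49 dB


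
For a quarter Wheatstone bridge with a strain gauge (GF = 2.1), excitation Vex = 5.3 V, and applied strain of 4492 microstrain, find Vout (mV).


Quarter bridge output: Vout = (GF * epsilon * Vex) / 4.
Vout = (2.1 * 4492e-6 * 5.3) / 4
Vout = 0.04999596 / 4 V
Vout = 0.01249899 V = 12.499 mV

12.499 mV


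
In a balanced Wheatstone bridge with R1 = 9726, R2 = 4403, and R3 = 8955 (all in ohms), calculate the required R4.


At balance: R1*R4 = R2*R3, so R4 = R2*R3/R1.
R4 = 4403 * 8955 / 9726
R4 = 39428865 / 9726
R4 = 4053.97 ohm

4053.97 ohm


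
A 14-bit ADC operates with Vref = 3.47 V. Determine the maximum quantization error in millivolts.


The maximum quantization error is +/- LSB/2.
LSB = Vref / 2^n = 3.47 / 16384 = 0.00021179 V
Max error = LSB / 2 = 0.00021179 / 2 = 0.0001059 V
Max error = 0.1059 mV

0.1059 mV


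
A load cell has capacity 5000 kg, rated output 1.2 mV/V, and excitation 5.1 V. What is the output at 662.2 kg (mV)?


Vout = rated_output * Vex * (load / capacity).
Vout = 1.2 * 5.1 * (662.2 / 5000)
Vout = 1.2 * 5.1 * 0.13244
Vout = 0.811 mV

0.811 mV


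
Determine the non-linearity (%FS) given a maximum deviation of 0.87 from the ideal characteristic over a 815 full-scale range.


Linearity error = (max deviation / full scale) * 100%.
Linearity = (0.87 / 815) * 100
Linearity = 0.107 %FS

0.107 %FS


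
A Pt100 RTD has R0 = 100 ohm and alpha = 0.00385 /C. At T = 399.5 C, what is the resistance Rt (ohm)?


The RTD equation: Rt = R0 * (1 + alpha * T).
Rt = 100 * (1 + 0.00385 * 399.5)
Rt = 100 * (1 + 1.538075)
Rt = 100 * 2.538075
Rt = 253.808 ohm

253.808 ohm


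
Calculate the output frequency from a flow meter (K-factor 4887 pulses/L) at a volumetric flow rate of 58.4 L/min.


Frequency = K * Q / 60 (converting L/min to L/s).
f = 4887 * 58.4 / 60
f = 285400.8 / 60
f = 4756.68 Hz

4756.68 Hz


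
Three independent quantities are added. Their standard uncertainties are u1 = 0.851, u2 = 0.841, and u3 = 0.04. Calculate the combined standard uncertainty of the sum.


For a sum of independent quantities, uc = sqrt(u1^2 + u2^2 + u3^2).
uc = sqrt(0.851^2 + 0.841^2 + 0.04^2)
uc = sqrt(0.724201 + 0.707281 + 0.0016)
uc = 1.1971

1.1971


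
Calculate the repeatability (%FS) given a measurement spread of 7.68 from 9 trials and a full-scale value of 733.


Repeatability = (spread / full scale) * 100%.
R = (7.68 / 733) * 100
R = 1.048 %FS

1.048 %FS


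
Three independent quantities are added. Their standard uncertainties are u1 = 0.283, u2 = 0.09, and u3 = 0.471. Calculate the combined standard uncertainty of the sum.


For a sum of independent quantities, uc = sqrt(u1^2 + u2^2 + u3^2).
uc = sqrt(0.283^2 + 0.09^2 + 0.471^2)
uc = sqrt(0.080089 + 0.0081 + 0.221841)
uc = 0.5568

0.5568


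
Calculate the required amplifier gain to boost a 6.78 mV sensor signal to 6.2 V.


Gain = Vout / Vin (converting to same units).
G = 6.2 V / 6.78 mV
G = 6200.0 mV / 6.78 mV
G = 914.45

914.45


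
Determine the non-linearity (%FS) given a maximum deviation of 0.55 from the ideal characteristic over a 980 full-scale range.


Linearity error = (max deviation / full scale) * 100%.
Linearity = (0.55 / 980) * 100
Linearity = 0.056 %FS

0.056 %FS


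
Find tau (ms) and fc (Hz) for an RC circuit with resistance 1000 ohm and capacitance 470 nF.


Time constant: tau = R * C.
tau = 1000 * 4.70e-07 = 0.00047 s
tau = 0.47 ms
Cutoff frequency: fc = 1 / (2*pi*R*C).
fc = 1 / (2*pi*0.00047) = 338.63 Hz

tau = 0.47 ms, fc = 338.63 Hz


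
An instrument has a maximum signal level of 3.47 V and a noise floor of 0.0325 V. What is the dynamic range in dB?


Dynamic range = 20 * log10(Vmax / Vnoise).
DR = 20 * log10(3.47 / 0.0325)
DR = 20 * log10(106.77)
DR = 40.57 dB

40.57 dB


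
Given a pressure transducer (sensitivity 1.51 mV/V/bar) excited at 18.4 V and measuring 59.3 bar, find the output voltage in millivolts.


Output = sensitivity * Vex * P.
Vout = 1.51 * 18.4 * 59.3
Vout = 27.784 * 59.3
Vout = 1647.59 mV

1647.59 mV


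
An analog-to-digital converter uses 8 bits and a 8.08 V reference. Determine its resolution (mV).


The resolution (LSB) of an ADC is Vref / 2^n.
LSB = 8.08 / 2^8
LSB = 8.08 / 256
LSB = 0.0315625 V = 31.5625 mV

31.5625 mV


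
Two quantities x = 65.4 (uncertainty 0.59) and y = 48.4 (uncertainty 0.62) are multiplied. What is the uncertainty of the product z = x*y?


For a product z = x*y, the relative uncertainty is:
uz/z = sqrt((ux/x)^2 + (uy/y)^2)
Relative uncertainties: ux/x = 0.59/65.4 = 0.009021
uy/y = 0.62/48.4 = 0.01281
z = 65.4 * 48.4 = 3165.4
uz = 3165.4 * sqrt(0.009021^2 + 0.01281^2) = 49.594

49.594


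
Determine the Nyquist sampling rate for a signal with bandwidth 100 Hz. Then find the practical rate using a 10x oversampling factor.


By Nyquist theorem, fs_min = 2 * fmax.
fs_min = 2 * 100 = 200 Hz
Practical rate = 10 * fs_min = 10 * 200 = 2000 Hz

fs_min = 200 Hz, fs_practical = 2000 Hz


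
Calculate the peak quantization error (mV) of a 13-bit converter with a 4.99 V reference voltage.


The maximum quantization error is +/- LSB/2.
LSB = Vref / 2^n = 4.99 / 8192 = 0.00060913 V
Max error = LSB / 2 = 0.00060913 / 2 = 0.00030457 V
Max error = 0.3046 mV

0.3046 mV


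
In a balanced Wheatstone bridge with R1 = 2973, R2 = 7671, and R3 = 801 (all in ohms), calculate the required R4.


At balance: R1*R4 = R2*R3, so R4 = R2*R3/R1.
R4 = 7671 * 801 / 2973
R4 = 6144471 / 2973
R4 = 2066.76 ohm

2066.76 ohm


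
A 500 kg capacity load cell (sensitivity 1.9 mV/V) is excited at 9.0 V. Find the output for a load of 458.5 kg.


Vout = rated_output * Vex * (load / capacity).
Vout = 1.9 * 9.0 * (458.5 / 500)
Vout = 1.9 * 9.0 * 0.917
Vout = 15.681 mV

15.681 mV


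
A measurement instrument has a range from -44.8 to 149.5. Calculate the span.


Span = upper range - lower range.
Span = 149.5 - (-44.8)
Span = 194.3

194.3


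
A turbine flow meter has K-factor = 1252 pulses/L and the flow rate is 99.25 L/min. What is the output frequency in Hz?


Frequency = K * Q / 60 (converting L/min to L/s).
f = 1252 * 99.25 / 60
f = 124261.0 / 60
f = 2071.02 Hz

2071.02 Hz


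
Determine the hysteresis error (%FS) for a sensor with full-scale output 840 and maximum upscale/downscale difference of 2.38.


Hysteresis = (max difference / full scale) * 100%.
H = (2.38 / 840) * 100
H = 0.283 %FS

0.283 %FS


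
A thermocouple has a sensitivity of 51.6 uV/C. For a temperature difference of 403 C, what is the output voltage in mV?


The thermocouple output V = sensitivity * dT.
V = 51.6 uV/C * 403 C
V = 20794.8 uV
V = 20.795 mV

20.795 mV


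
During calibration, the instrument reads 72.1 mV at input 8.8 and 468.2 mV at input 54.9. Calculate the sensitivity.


Sensitivity = (y2 - y1) / (x2 - x1).
S = (468.2 - 72.1) / (54.9 - 8.8)
S = 396.1 / 46.1
S = 8.5922 mV/unit

8.5922 mV/unit


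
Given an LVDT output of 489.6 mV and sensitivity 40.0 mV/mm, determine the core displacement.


Displacement = Vout / sensitivity.
d = 489.6 / 40.0
d = 12.24 mm

12.24 mm


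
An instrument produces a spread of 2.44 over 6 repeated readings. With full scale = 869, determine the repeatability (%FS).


Repeatability = (spread / full scale) * 100%.
R = (2.44 / 869) * 100
R = 0.281 %FS

0.281 %FS


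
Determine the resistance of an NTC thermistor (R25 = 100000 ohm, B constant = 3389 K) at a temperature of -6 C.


NTC thermistor equation: Rt = R25 * exp(B * (1/T - 1/T25)).
T in Kelvin: 267.15 K, T25 = 298.15 K
1/T - 1/T25 = 1/267.15 - 1/298.15 = 0.0003892
B * (1/T - 1/T25) = 3389 * 0.0003892 = 1.319
Rt = 100000 * exp(1.319) = 373966.3 ohm

373966.3 ohm


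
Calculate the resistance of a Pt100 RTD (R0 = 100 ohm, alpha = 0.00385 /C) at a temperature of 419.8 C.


The RTD equation: Rt = R0 * (1 + alpha * T).
Rt = 100 * (1 + 0.00385 * 419.8)
Rt = 100 * (1 + 1.61623)
Rt = 100 * 2.61623
Rt = 261.623 ohm

261.623 ohm


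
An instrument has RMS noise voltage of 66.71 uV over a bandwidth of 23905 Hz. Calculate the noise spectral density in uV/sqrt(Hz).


Noise spectral density = Vrms / sqrt(BW).
NSD = 66.71 / sqrt(23905)
NSD = 66.71 / 154.6124
NSD = 0.4315 uV/sqrt(Hz)

0.4315 uV/sqrt(Hz)


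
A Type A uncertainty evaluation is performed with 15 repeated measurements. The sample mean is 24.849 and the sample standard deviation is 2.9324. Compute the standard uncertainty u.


The standard uncertainty for Type A evaluation is u = s / sqrt(n).
u = 2.9324 / sqrt(15)
u = 2.9324 / 3.873
u = 0.7571

0.7571


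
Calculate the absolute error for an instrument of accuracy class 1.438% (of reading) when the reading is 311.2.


Absolute error = (accuracy% / 100) * reading.
Error = (1.438 / 100) * 311.2
Error = 0.01438 * 311.2
Error = 4.4751

4.4751


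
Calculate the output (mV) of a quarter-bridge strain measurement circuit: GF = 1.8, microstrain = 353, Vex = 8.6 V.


Quarter bridge output: Vout = (GF * epsilon * Vex) / 4.
Vout = (1.8 * 353e-6 * 8.6) / 4
Vout = 0.00546444 / 4 V
Vout = 0.00136611 V = 1.3661 mV

1.3661 mV


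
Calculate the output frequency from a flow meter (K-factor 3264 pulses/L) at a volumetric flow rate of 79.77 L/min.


Frequency = K * Q / 60 (converting L/min to L/s).
f = 3264 * 79.77 / 60
f = 260369.28 / 60
f = 4339.49 Hz

4339.49 Hz


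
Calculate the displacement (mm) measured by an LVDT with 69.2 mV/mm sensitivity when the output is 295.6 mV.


Displacement = Vout / sensitivity.
d = 295.6 / 69.2
d = 4.272 mm

4.272 mm


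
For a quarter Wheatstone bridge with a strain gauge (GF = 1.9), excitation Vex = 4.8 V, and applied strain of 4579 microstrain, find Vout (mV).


Quarter bridge output: Vout = (GF * epsilon * Vex) / 4.
Vout = (1.9 * 4579e-6 * 4.8) / 4
Vout = 0.04176048 / 4 V
Vout = 0.01044012 V = 10.4401 mV

10.4401 mV


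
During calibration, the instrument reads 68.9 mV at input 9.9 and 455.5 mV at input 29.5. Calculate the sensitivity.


Sensitivity = (y2 - y1) / (x2 - x1).
S = (455.5 - 68.9) / (29.5 - 9.9)
S = 386.6 / 19.6
S = 19.7245 mV/unit

19.7245 mV/unit


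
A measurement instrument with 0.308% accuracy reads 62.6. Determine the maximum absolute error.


Absolute error = (accuracy% / 100) * reading.
Error = (0.308 / 100) * 62.6
Error = 0.00308 * 62.6
Error = 0.1928

0.1928


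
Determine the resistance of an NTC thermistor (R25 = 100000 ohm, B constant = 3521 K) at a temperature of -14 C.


NTC thermistor equation: Rt = R25 * exp(B * (1/T - 1/T25)).
T in Kelvin: 259.15 K, T25 = 298.15 K
1/T - 1/T25 = 1/259.15 - 1/298.15 = 0.00050475
B * (1/T - 1/T25) = 3521 * 0.00050475 = 1.7772
Rt = 100000 * exp(1.7772) = 591347.7 ohm

591347.7 ohm


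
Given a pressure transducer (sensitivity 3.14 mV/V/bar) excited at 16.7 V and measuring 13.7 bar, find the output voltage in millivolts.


Output = sensitivity * Vex * P.
Vout = 3.14 * 16.7 * 13.7
Vout = 52.438 * 13.7
Vout = 718.4 mV

718.4 mV


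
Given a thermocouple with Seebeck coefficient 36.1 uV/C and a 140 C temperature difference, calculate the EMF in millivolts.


The thermocouple output V = sensitivity * dT.
V = 36.1 uV/C * 140 C
V = 5054.0 uV
V = 5.054 mV

5.054 mV


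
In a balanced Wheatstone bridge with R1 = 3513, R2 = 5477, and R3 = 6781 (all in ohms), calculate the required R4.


At balance: R1*R4 = R2*R3, so R4 = R2*R3/R1.
R4 = 5477 * 6781 / 3513
R4 = 37139537 / 3513
R4 = 10572.03 ohm

10572.03 ohm


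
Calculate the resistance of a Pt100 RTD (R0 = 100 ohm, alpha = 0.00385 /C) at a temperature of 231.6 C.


The RTD equation: Rt = R0 * (1 + alpha * T).
Rt = 100 * (1 + 0.00385 * 231.6)
Rt = 100 * (1 + 0.89166)
Rt = 100 * 1.89166
Rt = 189.166 ohm

189.166 ohm


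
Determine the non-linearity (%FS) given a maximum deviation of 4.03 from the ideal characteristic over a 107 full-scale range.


Linearity error = (max deviation / full scale) * 100%.
Linearity = (4.03 / 107) * 100
Linearity = 3.766 %FS

3.766 %FS


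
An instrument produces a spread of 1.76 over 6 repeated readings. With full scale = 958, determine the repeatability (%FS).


Repeatability = (spread / full scale) * 100%.
R = (1.76 / 958) * 100
R = 0.184 %FS

0.184 %FS


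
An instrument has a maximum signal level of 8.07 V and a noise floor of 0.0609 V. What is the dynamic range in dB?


Dynamic range = 20 * log10(Vmax / Vnoise).
DR = 20 * log10(8.07 / 0.0609)
DR = 20 * log10(132.51)
DR = 42.45 dB

42.45 dB


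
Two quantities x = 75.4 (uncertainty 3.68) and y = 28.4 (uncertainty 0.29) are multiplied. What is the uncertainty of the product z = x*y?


For a product z = x*y, the relative uncertainty is:
uz/z = sqrt((ux/x)^2 + (uy/y)^2)
Relative uncertainties: ux/x = 3.68/75.4 = 0.048806
uy/y = 0.29/28.4 = 0.010211
z = 75.4 * 28.4 = 2141.4
uz = 2141.4 * sqrt(0.048806^2 + 0.010211^2) = 106.775

106.775


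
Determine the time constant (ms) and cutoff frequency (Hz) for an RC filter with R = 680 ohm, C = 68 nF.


Time constant: tau = R * C.
tau = 680 * 6.80e-08 = 4.624e-05 s
tau = 0.0462 ms
Cutoff frequency: fc = 1 / (2*pi*R*C).
fc = 1 / (2*pi*4.624e-05) = 3441.93 Hz

tau = 0.0462 ms, fc = 3441.93 Hz


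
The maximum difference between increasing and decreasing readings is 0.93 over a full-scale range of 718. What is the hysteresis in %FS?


Hysteresis = (max difference / full scale) * 100%.
H = (0.93 / 718) * 100
H = 0.13 %FS

0.13 %FS


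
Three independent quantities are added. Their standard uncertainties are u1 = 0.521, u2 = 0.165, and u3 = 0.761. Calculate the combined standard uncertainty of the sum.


For a sum of independent quantities, uc = sqrt(u1^2 + u2^2 + u3^2).
uc = sqrt(0.521^2 + 0.165^2 + 0.761^2)
uc = sqrt(0.271441 + 0.027225 + 0.579121)
uc = 0.9369

0.9369


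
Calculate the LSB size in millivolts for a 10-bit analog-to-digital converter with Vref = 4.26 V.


The resolution (LSB) of an ADC is Vref / 2^n.
LSB = 4.26 / 2^10
LSB = 4.26 / 1024
LSB = 0.00416016 V = 4.16015625 mV

4.16015625 mV


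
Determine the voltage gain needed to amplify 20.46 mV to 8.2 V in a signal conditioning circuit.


Gain = Vout / Vin (converting to same units).
G = 8.2 V / 20.46 mV
G = 8200.0 mV / 20.46 mV
G = 400.78

400.78


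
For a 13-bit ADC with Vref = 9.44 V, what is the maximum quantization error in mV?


The maximum quantization error is +/- LSB/2.
LSB = Vref / 2^n = 9.44 / 8192 = 0.00115234 V
Max error = LSB / 2 = 0.00115234 / 2 = 0.00057617 V
Max error = 0.5762 mV

0.5762 mV


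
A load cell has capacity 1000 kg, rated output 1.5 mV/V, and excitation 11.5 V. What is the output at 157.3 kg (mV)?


Vout = rated_output * Vex * (load / capacity).
Vout = 1.5 * 11.5 * (157.3 / 1000)
Vout = 1.5 * 11.5 * 0.1573
Vout = 2.713 mV

2.713 mV


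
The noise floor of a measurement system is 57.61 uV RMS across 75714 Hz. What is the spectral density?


Noise spectral density = Vrms / sqrt(BW).
NSD = 57.61 / sqrt(75714)
NSD = 57.61 / 275.1618
NSD = 0.2094 uV/sqrt(Hz)

0.2094 uV/sqrt(Hz)


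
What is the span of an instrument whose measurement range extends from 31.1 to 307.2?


Span = upper range - lower range.
Span = 307.2 - (31.1)
Span = 276.1

276.1


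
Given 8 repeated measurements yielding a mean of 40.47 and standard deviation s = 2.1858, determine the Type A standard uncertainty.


The standard uncertainty for Type A evaluation is u = s / sqrt(n).
u = 2.1858 / sqrt(8)
u = 2.1858 / 2.8284
u = 0.7728

0.7728


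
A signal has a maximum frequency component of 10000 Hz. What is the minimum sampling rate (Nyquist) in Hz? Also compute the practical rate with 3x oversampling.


By Nyquist theorem, fs_min = 2 * fmax.
fs_min = 2 * 10000 = 20000 Hz
Practical rate = 3 * fs_min = 3 * 20000 = 60000 Hz

fs_min = 20000 Hz, fs_practical = 60000 Hz


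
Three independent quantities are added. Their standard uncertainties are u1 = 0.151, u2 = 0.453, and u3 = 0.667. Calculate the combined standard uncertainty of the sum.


For a sum of independent quantities, uc = sqrt(u1^2 + u2^2 + u3^2).
uc = sqrt(0.151^2 + 0.453^2 + 0.667^2)
uc = sqrt(0.022801 + 0.205209 + 0.444889)
uc = 0.8203

0.8203


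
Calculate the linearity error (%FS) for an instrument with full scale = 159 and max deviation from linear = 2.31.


Linearity error = (max deviation / full scale) * 100%.
Linearity = (2.31 / 159) * 100
Linearity = 1.453 %FS

1.453 %FS


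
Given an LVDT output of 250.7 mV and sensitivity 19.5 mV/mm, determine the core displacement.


Displacement = Vout / sensitivity.
d = 250.7 / 19.5
d = 12.856 mm

12.856 mm


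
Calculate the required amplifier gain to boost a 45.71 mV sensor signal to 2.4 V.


Gain = Vout / Vin (converting to same units).
G = 2.4 V / 45.71 mV
G = 2400.0 mV / 45.71 mV
G = 52.5

52.5


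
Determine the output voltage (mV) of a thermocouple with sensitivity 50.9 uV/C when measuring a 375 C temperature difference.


The thermocouple output V = sensitivity * dT.
V = 50.9 uV/C * 375 C
V = 19087.5 uV
V = 19.087 mV

19.087 mV


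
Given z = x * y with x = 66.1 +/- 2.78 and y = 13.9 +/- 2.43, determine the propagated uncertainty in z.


For a product z = x*y, the relative uncertainty is:
uz/z = sqrt((ux/x)^2 + (uy/y)^2)
Relative uncertainties: ux/x = 2.78/66.1 = 0.042057
uy/y = 2.43/13.9 = 0.17482
z = 66.1 * 13.9 = 918.8
uz = 918.8 * sqrt(0.042057^2 + 0.17482^2) = 165.206

165.206


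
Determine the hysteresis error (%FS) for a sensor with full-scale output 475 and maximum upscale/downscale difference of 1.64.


Hysteresis = (max difference / full scale) * 100%.
H = (1.64 / 475) * 100
H = 0.345 %FS

0.345 %FS


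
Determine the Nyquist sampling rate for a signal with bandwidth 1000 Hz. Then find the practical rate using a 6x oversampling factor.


By Nyquist theorem, fs_min = 2 * fmax.
fs_min = 2 * 1000 = 2000 Hz
Practical rate = 6 * fs_min = 6 * 2000 = 12000 Hz

fs_min = 2000 Hz, fs_practical = 12000 Hz


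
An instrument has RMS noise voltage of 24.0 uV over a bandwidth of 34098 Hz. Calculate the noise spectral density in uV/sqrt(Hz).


Noise spectral density = Vrms / sqrt(BW).
NSD = 24.0 / sqrt(34098)
NSD = 24.0 / 184.6564
NSD = 0.13 uV/sqrt(Hz)

0.13 uV/sqrt(Hz)


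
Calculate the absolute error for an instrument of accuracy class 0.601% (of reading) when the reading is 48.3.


Absolute error = (accuracy% / 100) * reading.
Error = (0.601 / 100) * 48.3
Error = 0.00601 * 48.3
Error = 0.2903

0.2903


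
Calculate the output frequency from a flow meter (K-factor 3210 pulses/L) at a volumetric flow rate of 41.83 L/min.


Frequency = K * Q / 60 (converting L/min to L/s).
f = 3210 * 41.83 / 60
f = 134274.3 / 60
f = 2237.9 Hz

2237.9 Hz


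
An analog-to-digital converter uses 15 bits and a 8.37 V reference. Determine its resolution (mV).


The resolution (LSB) of an ADC is Vref / 2^n.
LSB = 8.37 / 2^15
LSB = 8.37 / 32768
LSB = 0.00025543 V = 0.25543213 mV

0.25543213 mV


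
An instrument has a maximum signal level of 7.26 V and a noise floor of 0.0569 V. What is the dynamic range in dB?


Dynamic range = 20 * log10(Vmax / Vnoise).
DR = 20 * log10(7.26 / 0.0569)
DR = 20 * log10(127.59)
DR = 42.12 dB

42.12 dB


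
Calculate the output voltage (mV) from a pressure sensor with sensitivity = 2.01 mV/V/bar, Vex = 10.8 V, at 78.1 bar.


Output = sensitivity * Vex * P.
Vout = 2.01 * 10.8 * 78.1
Vout = 21.708 * 78.1
Vout = 1695.39 mV

1695.39 mV


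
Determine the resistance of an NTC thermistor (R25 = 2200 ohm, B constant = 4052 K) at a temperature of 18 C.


NTC thermistor equation: Rt = R25 * exp(B * (1/T - 1/T25)).
T in Kelvin: 291.15 K, T25 = 298.15 K
1/T - 1/T25 = 1/291.15 - 1/298.15 = 8.064e-05
B * (1/T - 1/T25) = 4052 * 8.064e-05 = 0.3268
Rt = 2200 * exp(0.3268) = 3050.2 ohm

3050.2 ohm


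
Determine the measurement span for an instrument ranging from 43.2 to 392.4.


Span = upper range - lower range.
Span = 392.4 - (43.2)
Span = 349.2

349.2


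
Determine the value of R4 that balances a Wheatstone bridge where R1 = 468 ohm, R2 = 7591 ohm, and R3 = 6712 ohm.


At balance: R1*R4 = R2*R3, so R4 = R2*R3/R1.
R4 = 7591 * 6712 / 468
R4 = 50950792 / 468
R4 = 108869.21 ohm

108869.21 ohm


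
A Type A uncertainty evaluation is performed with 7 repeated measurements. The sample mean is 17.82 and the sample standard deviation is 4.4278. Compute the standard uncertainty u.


The standard uncertainty for Type A evaluation is u = s / sqrt(n).
u = 4.4278 / sqrt(7)
u = 4.4278 / 2.6458
u = 1.6736

1.6736


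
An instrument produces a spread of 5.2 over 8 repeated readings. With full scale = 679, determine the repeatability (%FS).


Repeatability = (spread / full scale) * 100%.
R = (5.2 / 679) * 100
R = 0.766 %FS

0.766 %FS


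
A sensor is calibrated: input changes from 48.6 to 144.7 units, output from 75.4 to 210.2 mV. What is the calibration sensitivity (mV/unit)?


Sensitivity = (y2 - y1) / (x2 - x1).
S = (210.2 - 75.4) / (144.7 - 48.6)
S = 134.8 / 96.1
S = 1.4027 mV/unit

1.4027 mV/unit


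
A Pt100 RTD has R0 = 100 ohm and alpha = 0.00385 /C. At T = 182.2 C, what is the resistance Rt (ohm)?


The RTD equation: Rt = R0 * (1 + alpha * T).
Rt = 100 * (1 + 0.00385 * 182.2)
Rt = 100 * (1 + 0.70147)
Rt = 100 * 1.70147
Rt = 170.147 ohm

170.147 ohm


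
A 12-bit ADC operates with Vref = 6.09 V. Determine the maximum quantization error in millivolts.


The maximum quantization error is +/- LSB/2.
LSB = Vref / 2^n = 6.09 / 4096 = 0.00148682 V
Max error = LSB / 2 = 0.00148682 / 2 = 0.00074341 V
Max error = 0.7434 mV

0.7434 mV


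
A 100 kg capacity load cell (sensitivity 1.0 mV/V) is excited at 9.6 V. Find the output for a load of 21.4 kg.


Vout = rated_output * Vex * (load / capacity).
Vout = 1.0 * 9.6 * (21.4 / 100)
Vout = 1.0 * 9.6 * 0.214
Vout = 2.054 mV

2.054 mV


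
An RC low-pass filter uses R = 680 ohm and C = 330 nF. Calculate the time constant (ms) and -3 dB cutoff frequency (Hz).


Time constant: tau = R * C.
tau = 680 * 3.30e-07 = 0.0002244 s
tau = 0.2244 ms
Cutoff frequency: fc = 1 / (2*pi*R*C).
fc = 1 / (2*pi*0.0002244) = 709.25 Hz

tau = 0.2244 ms, fc = 709.25 Hz


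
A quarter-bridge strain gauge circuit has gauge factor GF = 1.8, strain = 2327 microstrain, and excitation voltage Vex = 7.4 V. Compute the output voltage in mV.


Quarter bridge output: Vout = (GF * epsilon * Vex) / 4.
Vout = (1.8 * 2327e-6 * 7.4) / 4
Vout = 0.03099564 / 4 V
Vout = 0.00774891 V = 7.7489 mV

7.7489 mV


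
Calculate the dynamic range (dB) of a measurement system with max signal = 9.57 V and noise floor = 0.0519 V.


Dynamic range = 20 * log10(Vmax / Vnoise).
DR = 20 * log10(9.57 / 0.0519)
DR = 20 * log10(184.39)
DR = 45.31 dB

45.31 dB


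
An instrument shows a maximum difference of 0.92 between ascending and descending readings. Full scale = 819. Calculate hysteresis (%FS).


Hysteresis = (max difference / full scale) * 100%.
H = (0.92 / 819) * 100
H = 0.112 %FS

0.112 %FS


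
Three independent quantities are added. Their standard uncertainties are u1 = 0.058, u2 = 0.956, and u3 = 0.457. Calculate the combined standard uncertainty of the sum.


For a sum of independent quantities, uc = sqrt(u1^2 + u2^2 + u3^2).
uc = sqrt(0.058^2 + 0.956^2 + 0.457^2)
uc = sqrt(0.003364 + 0.913936 + 0.208849)
uc = 1.0612

1.0612


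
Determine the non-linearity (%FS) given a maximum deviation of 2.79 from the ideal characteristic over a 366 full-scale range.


Linearity error = (max deviation / full scale) * 100%.
Linearity = (2.79 / 366) * 100
Linearity = 0.762 %FS

0.762 %FS


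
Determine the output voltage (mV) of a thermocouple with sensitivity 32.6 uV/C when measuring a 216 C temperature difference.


The thermocouple output V = sensitivity * dT.
V = 32.6 uV/C * 216 C
V = 7041.6 uV
V = 7.042 mV

7.042 mV


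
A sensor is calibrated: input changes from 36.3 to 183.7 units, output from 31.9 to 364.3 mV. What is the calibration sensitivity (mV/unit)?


Sensitivity = (y2 - y1) / (x2 - x1).
S = (364.3 - 31.9) / (183.7 - 36.3)
S = 332.4 / 147.4
S = 2.2551 mV/unit

2.2551 mV/unit


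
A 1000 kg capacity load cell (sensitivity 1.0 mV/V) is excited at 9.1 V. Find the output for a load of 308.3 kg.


Vout = rated_output * Vex * (load / capacity).
Vout = 1.0 * 9.1 * (308.3 / 1000)
Vout = 1.0 * 9.1 * 0.3083
Vout = 2.806 mV

2.806 mV


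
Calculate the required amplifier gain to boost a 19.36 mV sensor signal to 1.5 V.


Gain = Vout / Vin (converting to same units).
G = 1.5 V / 19.36 mV
G = 1500.0 mV / 19.36 mV
G = 77.48

77.48


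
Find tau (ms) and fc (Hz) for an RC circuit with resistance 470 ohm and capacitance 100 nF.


Time constant: tau = R * C.
tau = 470 * 1.00e-07 = 4.7e-05 s
tau = 0.047 ms
Cutoff frequency: fc = 1 / (2*pi*R*C).
fc = 1 / (2*pi*4.7e-05) = 3386.28 Hz

tau = 0.047 ms, fc = 3386.28 Hz


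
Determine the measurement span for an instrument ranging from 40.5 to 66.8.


Span = upper range - lower range.
Span = 66.8 - (40.5)
Span = 26.3

26.3


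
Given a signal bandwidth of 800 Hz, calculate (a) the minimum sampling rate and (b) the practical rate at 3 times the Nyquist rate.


By Nyquist theorem, fs_min = 2 * fmax.
fs_min = 2 * 800 = 1600 Hz
Practical rate = 3 * fs_min = 3 * 1600 = 4800 Hz

fs_min = 1600 Hz, fs_practical = 4800 Hz


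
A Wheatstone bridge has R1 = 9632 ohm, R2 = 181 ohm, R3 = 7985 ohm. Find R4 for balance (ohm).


At balance: R1*R4 = R2*R3, so R4 = R2*R3/R1.
R4 = 181 * 7985 / 9632
R4 = 1445285 / 9632
R4 = 150.05 ohm

150.05 ohm


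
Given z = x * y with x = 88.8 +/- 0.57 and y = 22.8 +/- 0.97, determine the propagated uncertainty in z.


For a product z = x*y, the relative uncertainty is:
uz/z = sqrt((ux/x)^2 + (uy/y)^2)
Relative uncertainties: ux/x = 0.57/88.8 = 0.006419
uy/y = 0.97/22.8 = 0.042544
z = 88.8 * 22.8 = 2024.6
uz = 2024.6 * sqrt(0.006419^2 + 0.042544^2) = 87.111

87.111


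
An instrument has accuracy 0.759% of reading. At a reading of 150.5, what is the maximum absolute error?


Absolute error = (accuracy% / 100) * reading.
Error = (0.759 / 100) * 150.5
Error = 0.00759 * 150.5
Error = 1.1423

1.1423


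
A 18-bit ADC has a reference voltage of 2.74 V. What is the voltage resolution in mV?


The resolution (LSB) of an ADC is Vref / 2^n.
LSB = 2.74 / 2^18
LSB = 2.74 / 262144
LSB = 1.045e-05 V = 0.01045227 mV

0.01045227 mV


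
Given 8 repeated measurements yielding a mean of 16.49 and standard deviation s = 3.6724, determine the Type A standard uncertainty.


The standard uncertainty for Type A evaluation is u = s / sqrt(n).
u = 3.6724 / sqrt(8)
u = 3.6724 / 2.8284
u = 1.2984

1.2984


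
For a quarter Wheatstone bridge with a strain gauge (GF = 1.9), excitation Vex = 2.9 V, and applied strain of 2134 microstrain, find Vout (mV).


Quarter bridge output: Vout = (GF * epsilon * Vex) / 4.
Vout = (1.9 * 2134e-6 * 2.9) / 4
Vout = 0.01175834 / 4 V
Vout = 0.00293958 V = 2.9396 mV

2.9396 mV


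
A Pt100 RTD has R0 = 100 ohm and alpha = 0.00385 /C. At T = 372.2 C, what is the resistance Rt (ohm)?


The RTD equation: Rt = R0 * (1 + alpha * T).
Rt = 100 * (1 + 0.00385 * 372.2)
Rt = 100 * (1 + 1.43297)
Rt = 100 * 2.43297
Rt = 243.297 ohm

243.297 ohm


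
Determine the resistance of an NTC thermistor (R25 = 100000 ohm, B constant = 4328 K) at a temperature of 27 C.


NTC thermistor equation: Rt = R25 * exp(B * (1/T - 1/T25)).
T in Kelvin: 300.15 K, T25 = 298.15 K
1/T - 1/T25 = 1/300.15 - 1/298.15 = -2.235e-05
B * (1/T - 1/T25) = 4328 * -2.235e-05 = -0.0967
Rt = 100000 * exp(-0.0967) = 90780.5 ohm

90780.5 ohm
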